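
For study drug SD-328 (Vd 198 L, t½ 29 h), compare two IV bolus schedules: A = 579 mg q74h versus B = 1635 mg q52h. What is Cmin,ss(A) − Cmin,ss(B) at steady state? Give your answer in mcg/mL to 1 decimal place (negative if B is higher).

-2.7 mcg/mL

Regimen A: f = (1/2)^(74/29) ≈ 0.1706; Cmin,ss = (579/198)·f/(1−f) ≈ 0.601 mcg/mL.
Regimen B: f = (1/2)^(52/29) ≈ 0.2886; Cmin,ss = (1635/198)·f/(1−f) ≈ 3.350 mcg/mL.
Difference ≈ 0.601 − 3.350 ≈ -2.749 mcg/mL.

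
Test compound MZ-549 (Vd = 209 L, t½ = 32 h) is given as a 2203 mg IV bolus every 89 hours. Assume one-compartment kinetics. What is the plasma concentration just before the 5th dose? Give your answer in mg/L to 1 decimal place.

1.8 mg/L

f = (1/2)^(τ/t½) = (1/2)^(89/32) ≈ 0.1455.
C₀ = D/Vd = 2203/209 ≈ 10.541 mg/L.
Before the 5th dose, 4 doses have been given. Superposition: Cmin = C₀·(f + f² + … + f^4).
≈ 10.541 × (0.1455 + 0.0212 + 0.0031 + 0.0004) ≈ 10.541 × 0.1702 ≈ 1.794 mg/L.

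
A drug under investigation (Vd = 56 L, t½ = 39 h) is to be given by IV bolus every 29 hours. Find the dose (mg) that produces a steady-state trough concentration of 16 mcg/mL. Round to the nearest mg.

604 mg

τ/t½ = 29/39 ≈ 0.74359, so f = (1/2)^(29/39) ≈ 0.597251.
Cmin,ss = (D/Vd)·f/(1−f), so D = Cmin,ss·Vd·(1−f)/f.
D = 16 × 56 × (1−f)/f ≈ 16 × 56 × 0.67434 ≈ 604.21 mg.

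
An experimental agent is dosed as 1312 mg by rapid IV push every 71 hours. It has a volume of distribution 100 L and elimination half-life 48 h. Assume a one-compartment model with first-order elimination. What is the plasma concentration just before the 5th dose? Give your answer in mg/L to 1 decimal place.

7.2 mg/L

f = (1/2)^(τ/t½) = (1/2)^(71/48) ≈ 0.3587.
C₀ = D/Vd = 1312/100 ≈ 13.120 mg/L.
Before the 5th dose, 4 doses have been given. Superposition: Cmin = C₀·(f + f² + … + f^4).
≈ 13.120 × (0.3587 + 0.1287 + 0.0462 + 0.0166) ≈ 13.120 × 0.5502 ≈ 7.219 mg/L.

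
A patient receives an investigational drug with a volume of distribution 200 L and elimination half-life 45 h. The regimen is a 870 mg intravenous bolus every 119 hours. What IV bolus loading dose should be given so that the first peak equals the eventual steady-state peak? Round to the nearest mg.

1036 mg

f = (1/2)^(119/45) ≈ 0.159935; accumulation ratio R = 1/(1−f) ≈ 1.19038.
Loading dose to hit Cmax,ss on first dose: D_load = D_maint·R ≈ 870 × 1.19038 ≈ 1035.63 mg.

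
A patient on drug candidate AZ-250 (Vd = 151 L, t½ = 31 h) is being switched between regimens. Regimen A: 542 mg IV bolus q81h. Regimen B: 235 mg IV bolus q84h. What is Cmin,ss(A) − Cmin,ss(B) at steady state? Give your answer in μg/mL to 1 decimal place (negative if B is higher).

0.4 μg/mL

Regimen A: f = (1/2)^(81/31) ≈ 0.1635; Cmin,ss = (542/151)·f/(1−f) ≈ 0.702 μg/mL.
Regimen B: f = (1/2)^(84/31) ≈ 0.1529; Cmin,ss = (235/151)·f/(1−f) ≈ 0.281 μg/mL.
Difference ≈ 0.702 − 0.281 ≈ 0.421 μg/mL.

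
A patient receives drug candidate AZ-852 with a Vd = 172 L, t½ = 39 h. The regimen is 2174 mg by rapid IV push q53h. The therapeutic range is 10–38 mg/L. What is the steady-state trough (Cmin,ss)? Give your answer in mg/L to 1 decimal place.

8.1 mg/L

Over one 53-h interval, 53/39 ≈ 1.359 half-lives elapse, leaving f ≈ 0.3899 of each dose.
Each bolus raises the concentration by D/Vd = 2174/172 ≈ 12.640 mg/L.
Steady-state trough Cmin,ss = C₀·f/(1−f) ≈ 12.640 × 0.3899/0.6101 ≈ 8.078 mg/L.
Trough 8.1 mg/L vs MEC 10 mg/L: subtherapeutic.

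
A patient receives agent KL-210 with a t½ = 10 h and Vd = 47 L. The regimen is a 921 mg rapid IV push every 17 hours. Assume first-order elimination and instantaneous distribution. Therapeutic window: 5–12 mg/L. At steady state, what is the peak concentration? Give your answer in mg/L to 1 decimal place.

k = ln2/t½ = ln2/10 ≈ 0.069315 h⁻¹; fraction remaining f = e^(−kτ) = e^(−0.069315×17) ≈ 0.3078.
Accumulation ratio R = 1/(1 − f) ≈ 1/0.6922 ≈ 1.4447.
Each bolus raises the concentration by D/Vd = 921/47 ≈ 19.596 mg/L.
Steady-state peak Cmax,ss = C₀·R ≈ 19.596 × 1.4447 ≈ 28.310 mg/L.
Peak 28.3 mg/L vs MTC 12 mg/L: exceeds toxic threshold.

28.3 mg/L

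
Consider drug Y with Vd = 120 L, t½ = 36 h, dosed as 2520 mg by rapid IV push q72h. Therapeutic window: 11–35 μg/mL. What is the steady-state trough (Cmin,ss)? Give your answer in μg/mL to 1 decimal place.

The dosing interval is 2 half-lives, so f = 2^(−2) = 0.25.
Accumulation ratio R = 1/(1 − f) = 1/0.75 = 4/3.
Single-dose peak C₀ = D/Vd = 2520/120 = 21 μg/mL.
Steady-state peak Cmax,ss = C₀·R = 21 × 4/3 ≈ 28.000 μg/mL.
Steady-state trough Cmin,ss = Cmax,ss·f ≈ 28.000 × 0.25 ≈ 7.000 μg/mL.
Trough 7.0 μg/mL vs MEC 11 μg/mL: subtherapeutic.

7.0 μg/mL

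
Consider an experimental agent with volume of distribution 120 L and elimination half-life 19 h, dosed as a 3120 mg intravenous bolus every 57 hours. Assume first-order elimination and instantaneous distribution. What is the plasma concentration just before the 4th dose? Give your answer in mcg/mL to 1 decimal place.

3.7 mcg/mL

f = (1/2)^(τ/t½) = (1/2)^(57/19) ≈ 0.1250.
C₀ = D/Vd = 3120/120 ≈ 26.000 mcg/mL.
Before the 4th dose, 3 doses have been given. Superposition: Cmin = C₀·(f + f² + … + f^3).
≈ 26.000 × (0.1250 + 0.0156 + 0.0020) ≈ 26.000 × 0.1426 ≈ 3.708 mcg/mL.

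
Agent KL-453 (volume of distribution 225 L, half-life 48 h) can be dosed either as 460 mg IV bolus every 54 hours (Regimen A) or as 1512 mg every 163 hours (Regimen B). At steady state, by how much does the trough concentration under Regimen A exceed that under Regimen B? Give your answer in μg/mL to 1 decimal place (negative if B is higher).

Regimen A: f = (1/2)^(54/48) ≈ 0.4585; Cmin,ss = (460/225)·f/(1−f) ≈ 1.731 μg/mL.
Regimen B: f = (1/2)^(163/48) ≈ 0.0950; Cmin,ss = (1512/225)·f/(1−f) ≈ 0.705 μg/mL.
Difference ≈ 1.731 − 0.705 ≈ 1.026 μg/mL.

1.0 μg/mL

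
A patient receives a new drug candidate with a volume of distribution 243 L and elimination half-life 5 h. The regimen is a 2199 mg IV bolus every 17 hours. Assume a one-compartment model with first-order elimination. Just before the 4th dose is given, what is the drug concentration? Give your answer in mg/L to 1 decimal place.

0.9 mg/L

f = (1/2)^(τ/t½) = (1/2)^(17/5) ≈ 0.0947.
C₀ = D/Vd = 2199/243 ≈ 9.049 mg/L.
Before the 4th dose, 3 doses have been given. Superposition: Cmin = C₀·(f + f² + … + f^3).
≈ 9.049 × (0.0947 + 0.0090 + 0.0008) ≈ 9.049 × 0.1045 ≈ 0.946 mg/L.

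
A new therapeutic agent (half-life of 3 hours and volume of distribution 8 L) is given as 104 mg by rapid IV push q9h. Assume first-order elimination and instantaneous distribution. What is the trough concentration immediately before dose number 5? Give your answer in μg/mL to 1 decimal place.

f = (1/2)^(τ/t½) = (1/2)^(9/3) ≈ 0.1250.
C₀ = D/Vd = 104/8 ≈ 13.000 μg/mL.
Before the 5th dose, 4 doses have been given. Superposition: Cmin = C₀·(f + f² + … + f^4).
≈ 13.000 × (0.1250 + 0.0156 + 0.0020 + 0.0002) ≈ 13.000 × 0.1428 ≈ 1.856 μg/mL.

1.9 μg/mL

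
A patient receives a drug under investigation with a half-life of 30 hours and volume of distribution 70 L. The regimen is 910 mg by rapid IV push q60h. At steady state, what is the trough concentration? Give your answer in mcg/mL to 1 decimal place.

4.3 mcg/mL

τ = 60 h = 2 half-lives, so f = (1/2)^2 = 0.25.
Accumulation ratio R = 1/(1 − f) = 1/0.75 = 4/3.
Single-dose peak C₀ = D/Vd = 910/70 = 13 mcg/mL.
Steady-state peak Cmax,ss = C₀·R = 13 × 4/3 ≈ 17.333 mcg/mL.
Steady-state trough Cmin,ss = Cmax,ss·f ≈ 17.333 × 0.25 ≈ 4.333 mcg/mL.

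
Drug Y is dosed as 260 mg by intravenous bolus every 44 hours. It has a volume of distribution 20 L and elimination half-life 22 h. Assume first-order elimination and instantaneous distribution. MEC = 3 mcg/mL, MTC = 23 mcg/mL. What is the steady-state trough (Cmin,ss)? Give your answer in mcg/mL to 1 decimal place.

4.3 mcg/mL

τ = 44 h = 2 half-lives, so f = (1/2)^2 = 0.25.
At steady state, R = 1/(1 − 0.25) = 4/3.
Single-dose peak C₀ = D/Vd = 260/20 = 13 mcg/mL.
Steady-state peak Cmax,ss = C₀·R = 13 × 4/3 ≈ 17.333 mcg/mL.
Steady-state trough Cmin,ss = Cmax,ss·f ≈ 17.333 × 0.25 ≈ 4.333 mcg/mL.
Trough 4.3 mcg/mL vs MEC 3 mcg/mL: adequate.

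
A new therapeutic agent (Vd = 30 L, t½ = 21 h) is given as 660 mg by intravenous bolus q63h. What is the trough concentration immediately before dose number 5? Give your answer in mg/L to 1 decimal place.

3.1 mg/L

f = (1/2)^(τ/t½) = (1/2)^(63/21) ≈ 0.1250.
C₀ = D/Vd = 660/30 ≈ 22.000 mg/L.
Before the 5th dose, 4 doses have been given. Superposition: Cmin = C₀·(f + f² + … + f^4).
≈ 22.000 × (0.1250 + 0.0156 + 0.0020 + 0.0002) ≈ 22.000 × 0.1428 ≈ 3.142 mg/L.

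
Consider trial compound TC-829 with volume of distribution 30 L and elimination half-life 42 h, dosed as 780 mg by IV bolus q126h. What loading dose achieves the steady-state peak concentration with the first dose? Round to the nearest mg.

f = (1/2)^(126/42) ≈ 0.125000; accumulation ratio R = 1/(1−f) ≈ 1.14286.
Loading dose to hit Cmax,ss on first dose: D_load = D_maint·R ≈ 780 × 1.14286 ≈ 891.43 mg.

891 mg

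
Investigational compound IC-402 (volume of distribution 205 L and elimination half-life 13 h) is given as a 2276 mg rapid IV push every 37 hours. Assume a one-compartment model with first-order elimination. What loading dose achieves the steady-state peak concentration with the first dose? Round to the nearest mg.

f = (1/2)^(37/13) ≈ 0.139066; accumulation ratio R = 1/(1−f) ≈ 1.16153.
Loading dose to hit Cmax,ss on first dose: D_load = D_maint·R ≈ 2276 × 1.16153 ≈ 2643.64 mg.

2644 mg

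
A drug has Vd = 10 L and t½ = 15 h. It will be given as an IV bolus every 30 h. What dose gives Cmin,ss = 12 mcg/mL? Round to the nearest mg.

τ/t½ = 30/15 ≈ 2, so f = (1/2)^(30/15) ≈ 0.250000.
Cmin,ss = (D/Vd)·f/(1−f), so D = Cmin,ss·Vd·(1−f)/f.
D = 12 × 10 × (1−f)/f ≈ 12 × 10 × 3.00000 ≈ 360.00 mg.

360 mg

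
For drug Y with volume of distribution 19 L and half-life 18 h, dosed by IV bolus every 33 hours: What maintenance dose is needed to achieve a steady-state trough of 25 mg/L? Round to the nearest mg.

τ/t½ = 33/18 ≈ 1.8333, so f = (1/2)^(33/18) ≈ 0.280616.
Cmin,ss = (D/Vd)·f/(1−f), so D = Cmin,ss·Vd·(1−f)/f.
D = 25 × 19 × (1−f)/f ≈ 25 × 19 × 2.56359 ≈ 1217.71 mg.

1218 mg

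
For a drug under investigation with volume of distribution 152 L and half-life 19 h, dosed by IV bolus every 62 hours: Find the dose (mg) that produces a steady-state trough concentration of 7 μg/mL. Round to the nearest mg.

τ/t½ = 62/19 ≈ 3.2632, so f = (1/2)^(62/19) ≈ 0.104158.
Cmin,ss = (D/Vd)·f/(1−f), so D = Cmin,ss·Vd·(1−f)/f.
D = 7 × 152 × (1−f)/f ≈ 7 × 152 × 8.60080 ≈ 9151.25 mg.

9151 mg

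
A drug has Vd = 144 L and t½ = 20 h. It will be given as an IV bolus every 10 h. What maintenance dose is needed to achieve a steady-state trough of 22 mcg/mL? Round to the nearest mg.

1312 mg

τ/t½ = 10/20 ≈ 0.5, so f = (1/2)^(10/20) ≈ 0.707107.
Cmin,ss = (D/Vd)·f/(1−f), so D = Cmin,ss·Vd·(1−f)/f.
D = 22 × 144 × (1−f)/f ≈ 22 × 144 × 0.41421 ≈ 1312.22 mg.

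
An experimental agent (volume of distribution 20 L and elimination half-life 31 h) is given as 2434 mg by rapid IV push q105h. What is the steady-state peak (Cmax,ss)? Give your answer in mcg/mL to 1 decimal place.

134.6 mcg/mL

τ/t½ = 105/31 ≈ 3.3871, so fraction remaining f = (1/2)^(105/31) ≈ 0.0956.
At steady state, accumulation factor R = 1/(1 − e^(−kτ)) ≈ 1.1057.
Single-dose peak C₀ = D/Vd = 2434/20 ≈ 121.700 mcg/mL.
Cmax,ss = C₀/(1 − f) ≈ 121.700/0.9044 ≈ 134.564 mcg/mL.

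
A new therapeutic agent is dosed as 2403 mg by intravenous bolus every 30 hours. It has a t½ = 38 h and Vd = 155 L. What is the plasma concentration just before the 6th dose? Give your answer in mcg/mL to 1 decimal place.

f = (1/2)^(τ/t½) = (1/2)^(30/38) ≈ 0.5786.
C₀ = D/Vd = 2403/155 ≈ 15.503 mcg/mL.
Before the 6th dose, 5 doses have been given. Superposition: Cmin = C₀·(f + f² + … + f^5).
≈ 15.503 × (0.5786 + 0.3348 + 0.1937 + 0.1121 + 0.0648) ≈ 15.503 × 1.2840 ≈ 19.906 mcg/mL.

19.9 mcg/mL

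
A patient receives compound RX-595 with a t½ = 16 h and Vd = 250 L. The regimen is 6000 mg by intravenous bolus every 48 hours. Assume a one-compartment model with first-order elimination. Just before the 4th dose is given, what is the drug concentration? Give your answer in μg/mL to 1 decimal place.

3.4 μg/mL

f = (1/2)^(τ/t½) = (1/2)^(48/16) ≈ 0.1250.
C₀ = D/Vd = 6000/250 ≈ 24.000 μg/mL.
Before the 4th dose, 3 doses have been given. Superposition: Cmin = C₀·(f + f² + … + f^3).
≈ 24.000 × (0.1250 + 0.0156 + 0.0020) ≈ 24.000 × 0.1426 ≈ 3.422 μg/mL.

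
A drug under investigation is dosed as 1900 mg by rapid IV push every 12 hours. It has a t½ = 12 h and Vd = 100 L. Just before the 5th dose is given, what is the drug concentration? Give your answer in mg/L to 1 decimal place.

f = (1/2)^(τ/t½) = (1/2)^(12/12) ≈ 0.5000.
C₀ = D/Vd = 1900/100 ≈ 19.000 mg/L.
Before the 5th dose, 4 doses have been given. Superposition: Cmin = C₀·(f + f² + … + f^4).
≈ 19.000 × (0.5000 + 0.2500 + 0.1250 + 0.0625) ≈ 19.000 × 0.9375 ≈ 17.812 mg/L.

17.8 mg/L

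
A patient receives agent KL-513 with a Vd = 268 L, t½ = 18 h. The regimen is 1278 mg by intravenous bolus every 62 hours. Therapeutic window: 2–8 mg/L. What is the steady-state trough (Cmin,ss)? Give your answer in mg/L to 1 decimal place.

0.5 mg/L

τ/t½ = 62/18 ≈ 3.4444, so fraction remaining f = (1/2)^(62/18) ≈ 0.0919.
Each bolus raises the concentration by D/Vd = 1278/268 ≈ 4.769 mg/L.
Steady-state trough Cmin,ss = C₀·f/(1−f) ≈ 4.769 × 0.0919/0.9081 ≈ 0.483 mg/L.
Trough 0.5 mg/L vs MEC 2 mg/L: subtherapeutic.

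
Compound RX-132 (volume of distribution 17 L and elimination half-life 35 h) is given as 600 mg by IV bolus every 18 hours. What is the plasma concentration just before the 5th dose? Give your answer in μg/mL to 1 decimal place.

62.6 μg/mL

f = (1/2)^(τ/t½) = (1/2)^(18/35) ≈ 0.7001.
C₀ = D/Vd = 600/17 ≈ 35.294 μg/mL.
Before the 5th dose, 4 doses have been given. Superposition: Cmin = C₀·(f + f² + … + f^4).
≈ 35.294 × (0.7001 + 0.4901 + 0.3431 + 0.2402) ≈ 35.294 × 1.7735 ≈ 62.594 μg/mL.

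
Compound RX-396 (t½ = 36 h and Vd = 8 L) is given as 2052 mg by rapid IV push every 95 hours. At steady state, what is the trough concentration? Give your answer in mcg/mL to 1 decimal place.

49.1 mcg/mL

Over one 95-h interval, 95/36 ≈ 2.6389 half-lives elapse, leaving f ≈ 0.1606 of each dose.
Single-dose peak C₀ = D/Vd = 2052/8 ≈ 256.500 mcg/mL.
Steady-state trough Cmin,ss = C₀·f/(1−f) ≈ 256.500 × 0.1606/0.8394 ≈ 49.075 mcg/mL.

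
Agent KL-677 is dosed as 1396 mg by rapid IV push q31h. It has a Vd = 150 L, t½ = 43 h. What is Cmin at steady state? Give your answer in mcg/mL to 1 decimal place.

14.4 mcg/mL

Over one 31-h interval, 31/43 ≈ 0.72093 half-lives elapse, leaving f ≈ 0.6067 of each dose.
At steady state, accumulation factor R = 1/(1 − e^(−kτ)) ≈ 2.5426.
Each bolus raises the concentration by D/Vd = 1396/150 ≈ 9.307 mcg/mL.
Steady-state peak Cmax,ss = C₀·R ≈ 9.307 × 2.5426 ≈ 23.664 mcg/mL.
One interval later, Cmin,ss = Cmax,ss·e^(−kτ) ≈ 23.664 × 0.6067 ≈ 14.357 mcg/mL.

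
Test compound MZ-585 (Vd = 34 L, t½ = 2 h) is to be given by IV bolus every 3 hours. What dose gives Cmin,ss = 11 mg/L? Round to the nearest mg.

τ/t½ = 3/2 ≈ 1.5, so f = (1/2)^(3/2) ≈ 0.353553.
Cmin,ss = (D/Vd)·f/(1−f), so D = Cmin,ss·Vd·(1−f)/f.
D = 11 × 34 × (1−f)/f ≈ 11 × 34 × 1.82843 ≈ 683.83 mg.

684 mg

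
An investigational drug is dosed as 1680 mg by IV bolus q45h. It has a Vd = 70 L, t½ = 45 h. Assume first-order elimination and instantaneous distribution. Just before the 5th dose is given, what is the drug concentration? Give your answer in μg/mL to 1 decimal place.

22.5 μg/mL

f = (1/2)^(τ/t½) = (1/2)^(45/45) ≈ 0.5000.
C₀ = D/Vd = 1680/70 ≈ 24.000 μg/mL.
Before the 5th dose, 4 doses have been given. Superposition: Cmin = C₀·(f + f² + … + f^4).
≈ 24.000 × (0.5000 + 0.2500 + 0.1250 + 0.0625) ≈ 24.000 × 0.9375 ≈ 22.500 μg/mL.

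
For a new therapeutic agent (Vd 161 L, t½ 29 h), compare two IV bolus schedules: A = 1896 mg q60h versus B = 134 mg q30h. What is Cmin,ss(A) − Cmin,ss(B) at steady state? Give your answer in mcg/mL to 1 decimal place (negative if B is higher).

2.9 mcg/mL

Regimen A: f = (1/2)^(60/29) ≈ 0.2383; Cmin,ss = (1896/161)·f/(1−f) ≈ 3.684 mcg/mL.
Regimen B: f = (1/2)^(30/29) ≈ 0.4882; Cmin,ss = (134/161)·f/(1−f) ≈ 0.794 mcg/mL.
Difference ≈ 3.684 − 0.794 ≈ 2.890 mcg/mL.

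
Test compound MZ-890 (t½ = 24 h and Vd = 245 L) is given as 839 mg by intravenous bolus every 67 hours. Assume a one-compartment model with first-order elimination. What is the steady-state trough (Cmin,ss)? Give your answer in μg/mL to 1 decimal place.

0.6 μg/mL

Over one 67-h interval, 67/24 ≈ 2.7917 half-lives elapse, leaving f ≈ 0.1444 of each dose.
Accumulation ratio R = 1/(1 − f) ≈ 1/0.8556 ≈ 1.1688.
Single-dose peak C₀ = D/Vd = 839/245 ≈ 3.424 μg/mL.
Cmax,ss = C₀/(1 − f) ≈ 3.424/0.8556 ≈ 4.002 μg/mL.
One interval later, Cmin,ss = Cmax,ss·e^(−kτ) ≈ 4.002 × 0.1444 ≈ 0.578 μg/mL.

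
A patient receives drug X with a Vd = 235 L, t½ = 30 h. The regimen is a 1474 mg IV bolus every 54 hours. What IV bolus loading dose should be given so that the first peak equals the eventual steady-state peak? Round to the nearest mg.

2068 mg

f = (1/2)^(54/30) ≈ 0.287175; accumulation ratio R = 1/(1−f) ≈ 1.40287.
Loading dose to hit Cmax,ss on first dose: D_load = D_maint·R ≈ 1474 × 1.40287 ≈ 2067.83 mg.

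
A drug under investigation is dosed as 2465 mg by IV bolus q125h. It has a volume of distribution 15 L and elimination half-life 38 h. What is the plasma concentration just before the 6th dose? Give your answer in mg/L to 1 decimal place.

18.7 mg/L

f = (1/2)^(τ/t½) = (1/2)^(125/38) ≈ 0.1023.
C₀ = D/Vd = 2465/15 ≈ 164.333 mg/L.
Before the 6th dose, 5 doses have been given. Superposition: Cmin = C₀·(f + f² + … + f^5).
≈ 164.333 × (0.1023 + 0.0105 + 0.0011 + 0.0001 + 0.0000) ≈ 164.333 × 0.1140 ≈ 18.734 mg/L.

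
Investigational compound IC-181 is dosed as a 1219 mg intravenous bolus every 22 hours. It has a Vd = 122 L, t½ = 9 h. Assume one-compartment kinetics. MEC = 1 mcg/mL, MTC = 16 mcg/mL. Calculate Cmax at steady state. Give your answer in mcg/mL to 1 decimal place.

τ/t½ = 22/9 ≈ 2.4444, so fraction remaining f = (1/2)^(22/9) ≈ 0.1837.
Accumulation ratio R = 1/(1 − f) ≈ 1/0.8163 ≈ 1.2250.
Each bolus raises the concentration by D/Vd = 1219/122 ≈ 9.992 mcg/mL.
Steady-state peak Cmax,ss = C₀·R ≈ 9.992 × 1.2250 ≈ 12.240 mcg/mL.
Peak 12.2 mcg/mL vs MTC 16 mcg/mL: below toxic threshold.

12.2 mcg/mL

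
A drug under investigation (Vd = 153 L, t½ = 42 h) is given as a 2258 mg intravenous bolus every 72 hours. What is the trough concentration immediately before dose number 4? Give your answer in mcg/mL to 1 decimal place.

f = (1/2)^(τ/t½) = (1/2)^(72/42) ≈ 0.3048.
C₀ = D/Vd = 2258/153 ≈ 14.758 mcg/mL.
Before the 4th dose, 3 doses have been given. Superposition: Cmin = C₀·(f + f² + … + f^3).
≈ 14.758 × (0.3048 + 0.0929 + 0.0283) ≈ 14.758 × 0.4260 ≈ 6.287 mcg/mL.

6.3 mcg/mL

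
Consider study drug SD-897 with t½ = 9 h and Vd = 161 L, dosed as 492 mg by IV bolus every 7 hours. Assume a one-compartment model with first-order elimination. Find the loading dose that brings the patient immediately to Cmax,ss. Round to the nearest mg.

1181 mg

f = (1/2)^(7/9) ≈ 0.583265; accumulation ratio R = 1/(1−f) ≈ 2.39961.
Loading dose to hit Cmax,ss on first dose: D_load = D_maint·R ≈ 492 × 2.39961 ≈ 1180.61 mg.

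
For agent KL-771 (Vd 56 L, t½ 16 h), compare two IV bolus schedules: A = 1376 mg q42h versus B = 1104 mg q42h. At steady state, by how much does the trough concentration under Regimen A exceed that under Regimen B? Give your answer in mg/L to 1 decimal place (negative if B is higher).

Regimen A: f = (1/2)^(42/16) ≈ 0.1621; Cmin,ss = (1376/56)·f/(1−f) ≈ 4.754 mg/L.
Regimen B: f = (1/2)^(42/16) ≈ 0.1621; Cmin,ss = (1104/56)·f/(1−f) ≈ 3.814 mg/L.
Difference ≈ 4.754 − 3.814 ≈ 0.940 mg/L.

0.9 mg/L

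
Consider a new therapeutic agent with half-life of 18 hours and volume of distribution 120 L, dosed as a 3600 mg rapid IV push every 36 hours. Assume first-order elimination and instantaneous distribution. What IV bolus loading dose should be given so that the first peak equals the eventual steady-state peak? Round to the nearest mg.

4800 mg

f = (1/2)^(36/18) ≈ 0.250000; accumulation ratio R = 1/(1−f) ≈ 1.33333.
Loading dose to hit Cmax,ss on first dose: D_load = D_maint·R ≈ 3600 × 1.33333 ≈ 4799.99 mg.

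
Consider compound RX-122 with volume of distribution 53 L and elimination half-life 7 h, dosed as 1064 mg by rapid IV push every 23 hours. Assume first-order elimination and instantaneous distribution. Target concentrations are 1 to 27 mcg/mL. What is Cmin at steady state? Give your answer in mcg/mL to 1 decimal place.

2.3 mcg/mL

Over one 23-h interval, 23/7 ≈ 3.2857 half-lives elapse, leaving f ≈ 0.1025 of each dose.
At steady state, accumulation factor R = 1/(1 − e^(−kτ)) ≈ 1.1142.
Each bolus raises the concentration by D/Vd = 1064/53 ≈ 20.075 mcg/mL.
Cmax,ss = C₀/(1 − f) ≈ 20.075/0.8975 ≈ 22.368 mcg/mL.
One interval later, Cmin,ss = Cmax,ss·e^(−kτ) ≈ 22.368 × 0.1025 ≈ 2.293 mcg/mL.
Trough 2.3 mcg/mL vs MEC 1 mcg/mL: adequate.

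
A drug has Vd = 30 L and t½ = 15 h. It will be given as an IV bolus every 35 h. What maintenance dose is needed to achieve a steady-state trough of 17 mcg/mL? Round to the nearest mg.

2060 mg

τ/t½ = 35/15 ≈ 2.3333, so f = (1/2)^(35/15) ≈ 0.198425.
Cmin,ss = (D/Vd)·f/(1−f), so D = Cmin,ss·Vd·(1−f)/f.
D = 17 × 30 × (1−f)/f ≈ 17 × 30 × 4.03969 ≈ 2060.24 mg.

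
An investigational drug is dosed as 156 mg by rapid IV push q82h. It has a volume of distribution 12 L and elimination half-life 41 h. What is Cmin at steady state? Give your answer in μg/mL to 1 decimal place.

4.3 μg/mL

τ = 82 h = 2 half-lives, so f = (1/2)^2 = 0.25.
Accumulation ratio R = 1/(1 − f) = 1/0.75 = 4/3.
Single-dose peak C₀ = D/Vd = 156/12 = 13 μg/mL.
Steady-state peak Cmax,ss = C₀·R = 13 × 4/3 ≈ 17.333 μg/mL.
Steady-state trough Cmin,ss = Cmax,ss·f ≈ 17.333 × 0.25 ≈ 4.333 μg/mL.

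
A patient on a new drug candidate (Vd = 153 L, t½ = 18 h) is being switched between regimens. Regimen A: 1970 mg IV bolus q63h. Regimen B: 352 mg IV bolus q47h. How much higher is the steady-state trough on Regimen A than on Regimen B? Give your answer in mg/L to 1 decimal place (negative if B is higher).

Regimen A: f = (1/2)^(63/18) ≈ 0.0884; Cmin,ss = (1970/153)·f/(1−f) ≈ 1.249 mg/L.
Regimen B: f = (1/2)^(47/18) ≈ 0.1637; Cmin,ss = (352/153)·f/(1−f) ≈ 0.450 mg/L.
Difference ≈ 1.249 − 0.450 ≈ 0.799 mg/L.

0.8 mg/L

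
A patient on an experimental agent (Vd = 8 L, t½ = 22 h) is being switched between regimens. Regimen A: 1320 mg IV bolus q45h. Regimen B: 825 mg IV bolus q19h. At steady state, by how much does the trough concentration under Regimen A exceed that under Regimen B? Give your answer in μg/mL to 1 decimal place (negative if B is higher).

-73.1 μg/mL

Regimen A: f = (1/2)^(45/22) ≈ 0.2422; Cmin,ss = (1320/8)·f/(1−f) ≈ 52.736 μg/mL.
Regimen B: f = (1/2)^(19/22) ≈ 0.5496; Cmin,ss = (825/8)·f/(1−f) ≈ 125.838 μg/mL.
Difference ≈ 52.736 − 125.838 ≈ -73.102 μg/mL.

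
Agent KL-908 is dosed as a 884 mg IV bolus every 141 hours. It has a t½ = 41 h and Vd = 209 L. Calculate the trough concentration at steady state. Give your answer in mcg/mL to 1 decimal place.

0.4 mcg/mL

τ/t½ = 141/41 ≈ 3.439, so fraction remaining f = (1/2)^(141/41) ≈ 0.0922.
Single-dose peak C₀ = D/Vd = 884/209 ≈ 4.230 mcg/mL.
Steady-state trough Cmin,ss = C₀·f/(1−f) ≈ 4.230 × 0.0922/0.9078 ≈ 0.430 mcg/mL.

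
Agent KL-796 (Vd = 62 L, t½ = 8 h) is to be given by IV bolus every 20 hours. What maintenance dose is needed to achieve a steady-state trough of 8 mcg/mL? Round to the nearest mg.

2310 mg

τ/t½ = 20/8 ≈ 2.5, so f = (1/2)^(20/8) ≈ 0.176777.
Cmin,ss = (D/Vd)·f/(1−f), so D = Cmin,ss·Vd·(1−f)/f.
D = 8 × 62 × (1−f)/f ≈ 8 × 62 × 4.65684 ≈ 2309.79 mg.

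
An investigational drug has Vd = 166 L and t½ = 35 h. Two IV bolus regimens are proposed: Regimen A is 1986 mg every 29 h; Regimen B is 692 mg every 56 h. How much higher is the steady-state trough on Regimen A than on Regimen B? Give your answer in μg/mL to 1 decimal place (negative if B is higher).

Regimen A: f = (1/2)^(29/35) ≈ 0.5631; Cmin,ss = (1986/166)·f/(1−f) ≈ 15.420 μg/mL.
Regimen B: f = (1/2)^(56/35) ≈ 0.3299; Cmin,ss = (692/166)·f/(1−f) ≈ 2.052 μg/mL.
Difference ≈ 15.420 − 2.052 ≈ 13.368 μg/mL.

13.4 μg/mL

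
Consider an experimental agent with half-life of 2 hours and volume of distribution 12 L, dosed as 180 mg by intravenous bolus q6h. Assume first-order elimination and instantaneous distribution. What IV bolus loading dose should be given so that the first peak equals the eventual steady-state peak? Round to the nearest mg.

f = (1/2)^(6/2) ≈ 0.125000; accumulation ratio R = 1/(1−f) ≈ 1.14286.
Loading dose to hit Cmax,ss on first dose: D_load = D_maint·R ≈ 180 × 1.14286 ≈ 205.71 mg.

206 mg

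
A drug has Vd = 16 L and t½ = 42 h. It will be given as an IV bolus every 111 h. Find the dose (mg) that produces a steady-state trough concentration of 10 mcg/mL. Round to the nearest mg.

τ/t½ = 111/42 ≈ 2.6429, so f = (1/2)^(111/42) ≈ 0.160111.
Cmin,ss = (D/Vd)·f/(1−f), so D = Cmin,ss·Vd·(1−f)/f.
D = 10 × 16 × (1−f)/f ≈ 10 × 16 × 5.24567 ≈ 839.31 mg.

839 mg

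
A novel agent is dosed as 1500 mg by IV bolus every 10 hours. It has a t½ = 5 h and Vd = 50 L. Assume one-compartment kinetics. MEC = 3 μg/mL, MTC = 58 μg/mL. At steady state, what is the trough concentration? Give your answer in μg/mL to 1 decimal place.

10.0 μg/mL

The dosing interval is 2 half-lives, so f = 2^(−2) = 0.25.
Accumulation ratio R = 1/(1 − f) = 1/0.75 = 4/3.
Single-dose peak C₀ = D/Vd = 1500/50 = 30 μg/mL.
Steady-state peak Cmax,ss = C₀·R = 30 × 4/3 ≈ 40.000 μg/mL.
Steady-state trough Cmin,ss = Cmax,ss·f ≈ 40.000 × 0.25 ≈ 10.000 μg/mL.
Trough 10.0 μg/mL vs MEC 3 μg/mL: adequate.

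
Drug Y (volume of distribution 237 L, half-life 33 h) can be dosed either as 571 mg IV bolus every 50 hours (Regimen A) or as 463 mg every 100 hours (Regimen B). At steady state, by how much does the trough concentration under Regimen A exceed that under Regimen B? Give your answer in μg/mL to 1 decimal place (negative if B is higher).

1.0 μg/mL

Regimen A: f = (1/2)^(50/33) ≈ 0.3499; Cmin,ss = (571/237)·f/(1−f) ≈ 1.297 μg/mL.
Regimen B: f = (1/2)^(100/33) ≈ 0.1224; Cmin,ss = (463/237)·f/(1−f) ≈ 0.272 μg/mL.
Difference ≈ 1.297 − 0.272 ≈ 1.025 μg/mL.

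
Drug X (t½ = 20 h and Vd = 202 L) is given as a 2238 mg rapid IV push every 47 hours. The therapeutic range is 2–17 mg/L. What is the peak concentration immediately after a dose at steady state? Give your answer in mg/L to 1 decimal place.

13.8 mg/L

Over one 47-h interval, 47/20 ≈ 2.35 half-lives elapse, leaving f ≈ 0.1961 of each dose.
Accumulation ratio R = 1/(1 − f) ≈ 1/0.8039 ≈ 1.2439.
Single-dose peak C₀ = D/Vd = 2238/202 ≈ 11.079 mg/L.
Steady-state peak Cmax,ss = C₀·R ≈ 11.079 × 1.2439 ≈ 13.781 mg/L.
Peak 13.8 mg/L vs MTC 17 mg/L: below toxic threshold.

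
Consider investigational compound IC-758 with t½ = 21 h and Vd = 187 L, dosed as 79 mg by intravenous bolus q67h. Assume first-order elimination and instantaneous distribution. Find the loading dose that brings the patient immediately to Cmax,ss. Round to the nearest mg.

89 mg

f = (1/2)^(67/21) ≈ 0.109540; accumulation ratio R = 1/(1−f) ≈ 1.12302.
Loading dose to hit Cmax,ss on first dose: D_load = D_maint·R ≈ 79 × 1.12302 ≈ 88.72 mg.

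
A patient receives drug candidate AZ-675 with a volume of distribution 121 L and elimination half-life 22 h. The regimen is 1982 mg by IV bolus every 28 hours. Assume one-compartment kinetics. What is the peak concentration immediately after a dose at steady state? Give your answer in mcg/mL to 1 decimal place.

τ/t½ = 28/22 ≈ 1.2727, so fraction remaining f = (1/2)^(28/22) ≈ 0.4139.
At steady state, accumulation factor R = 1/(1 − e^(−kτ)) ≈ 1.7062.
Single-dose peak C₀ = D/Vd = 1982/121 ≈ 16.380 mcg/mL.
Cmax,ss = C₀/(1 − f) ≈ 16.380/0.5861 ≈ 27.947 mcg/mL.

27.9 mcg/mL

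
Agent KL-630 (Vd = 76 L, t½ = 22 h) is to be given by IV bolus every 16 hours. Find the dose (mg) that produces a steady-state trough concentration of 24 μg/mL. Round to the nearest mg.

τ/t½ = 16/22 ≈ 0.72727, so f = (1/2)^(16/22) ≈ 0.604045.
Cmin,ss = (D/Vd)·f/(1−f), so D = Cmin,ss·Vd·(1−f)/f.
D = 24 × 76 × (1−f)/f ≈ 24 × 76 × 0.65551 ≈ 1195.65 mg.

1196 mg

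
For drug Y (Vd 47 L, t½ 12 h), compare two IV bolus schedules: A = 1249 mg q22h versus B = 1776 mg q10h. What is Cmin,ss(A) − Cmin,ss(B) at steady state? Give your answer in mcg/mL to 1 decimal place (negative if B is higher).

-38.0 mcg/mL

Regimen A: f = (1/2)^(22/12) ≈ 0.2806; Cmin,ss = (1249/47)·f/(1−f) ≈ 10.365 mcg/mL.
Regimen B: f = (1/2)^(10/12) ≈ 0.5612; Cmin,ss = (1776/47)·f/(1−f) ≈ 48.328 mcg/mL.
Difference ≈ 10.365 − 48.328 ≈ -37.963 mcg/mL.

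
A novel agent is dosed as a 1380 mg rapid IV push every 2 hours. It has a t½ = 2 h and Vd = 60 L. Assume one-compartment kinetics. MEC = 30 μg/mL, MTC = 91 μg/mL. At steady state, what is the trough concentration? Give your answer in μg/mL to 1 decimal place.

23.0 μg/mL

τ = 2 h = 1 half-life, so f = (1/2)^1 = 0.5.
At steady state, R = 1/(1 − 0.5) = 2/1.
Single-dose peak C₀ = D/Vd = 1380/60 = 23 μg/mL.
Steady-state peak Cmax,ss = C₀·R = 23 × 2/1 ≈ 46.000 μg/mL.
Steady-state trough Cmin,ss = Cmax,ss·f ≈ 46.000 × 0.5 ≈ 23.000 μg/mL.
Trough 23.0 μg/mL vs MEC 30 μg/mL: subtherapeutic.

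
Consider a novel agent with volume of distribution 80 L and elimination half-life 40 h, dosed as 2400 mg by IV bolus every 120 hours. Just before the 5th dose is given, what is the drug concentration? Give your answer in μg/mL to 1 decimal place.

f = (1/2)^(τ/t½) = (1/2)^(120/40) ≈ 0.1250.
C₀ = D/Vd = 2400/80 ≈ 30.000 μg/mL.
Before the 5th dose, 4 doses have been given. Superposition: Cmin = C₀·(f + f² + … + f^4).
≈ 30.000 × (0.1250 + 0.0156 + 0.0020 + 0.0002) ≈ 30.000 × 0.1428 ≈ 4.284 μg/mL.

4.3 μg/mL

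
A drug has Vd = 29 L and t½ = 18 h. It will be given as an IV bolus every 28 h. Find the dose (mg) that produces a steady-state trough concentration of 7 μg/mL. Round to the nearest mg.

394 mg

τ/t½ = 28/18 ≈ 1.5556, so f = (1/2)^(28/18) ≈ 0.340198.
Cmin,ss = (D/Vd)·f/(1−f), so D = Cmin,ss·Vd·(1−f)/f.
D = 7 × 29 × (1−f)/f ≈ 7 × 29 × 1.93946 ≈ 393.71 mg.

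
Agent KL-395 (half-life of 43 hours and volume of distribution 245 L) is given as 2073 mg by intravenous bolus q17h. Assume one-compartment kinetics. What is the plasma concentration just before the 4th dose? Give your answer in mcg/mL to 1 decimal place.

15.0 mcg/mL

f = (1/2)^(τ/t½) = (1/2)^(17/43) ≈ 0.7603.
C₀ = D/Vd = 2073/245 ≈ 8.461 mcg/mL.
Before the 4th dose, 3 doses have been given. Superposition: Cmin = C₀·(f + f² + … + f^3).
≈ 8.461 × (0.7603 + 0.5781 + 0.4395) ≈ 8.461 × 1.7779 ≈ 15.043 mcg/mL.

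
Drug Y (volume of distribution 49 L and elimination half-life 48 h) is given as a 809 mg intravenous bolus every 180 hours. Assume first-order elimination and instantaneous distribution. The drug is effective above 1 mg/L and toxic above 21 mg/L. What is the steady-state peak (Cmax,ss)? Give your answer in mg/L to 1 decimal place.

τ/t½ = 180/48 ≈ 3.75, so fraction remaining f = (1/2)^(180/48) ≈ 0.0743.
At steady state, accumulation factor R = 1/(1 − e^(−kτ)) ≈ 1.0803.
Single-dose peak C₀ = D/Vd = 809/49 ≈ 16.510 mg/L.
Cmax,ss = C₀/(1 − f) ≈ 16.510/0.9257 ≈ 17.835 mg/L.
Peak 17.8 mg/L vs MTC 21 mg/L: below toxic threshold.

17.8 mg/L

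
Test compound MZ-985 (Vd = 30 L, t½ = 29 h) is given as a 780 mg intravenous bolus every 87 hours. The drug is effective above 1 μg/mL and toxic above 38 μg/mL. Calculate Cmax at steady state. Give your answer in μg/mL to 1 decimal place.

29.7 μg/mL

τ = 87 h = 3 half-lives, so f = (1/2)^3 = 0.125.
At steady state, R = 1/(1 − 0.125) = 8/7.
Single-dose peak C₀ = D/Vd = 780/30 = 26 μg/mL.
Steady-state peak Cmax,ss = C₀·R = 26 × 8/7 ≈ 29.714 μg/mL.
Peak 29.7 μg/mL vs MTC 38 μg/mL: below toxic threshold.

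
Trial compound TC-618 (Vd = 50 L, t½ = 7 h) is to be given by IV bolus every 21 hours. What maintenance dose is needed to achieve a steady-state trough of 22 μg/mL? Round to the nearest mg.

τ/t½ = 21/7 ≈ 3, so f = (1/2)^(21/7) ≈ 0.125000.
Cmin,ss = (D/Vd)·f/(1−f), so D = Cmin,ss·Vd·(1−f)/f.
D = 22 × 50 × (1−f)/f ≈ 22 × 50 × 7.00000 ≈ 7700.00 mg.

7700 mg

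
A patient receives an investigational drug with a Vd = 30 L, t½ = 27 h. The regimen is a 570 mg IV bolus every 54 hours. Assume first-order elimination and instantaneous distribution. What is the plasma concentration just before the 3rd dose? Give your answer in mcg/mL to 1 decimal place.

f = (1/2)^(τ/t½) = (1/2)^(54/27) ≈ 0.2500.
C₀ = D/Vd = 570/30 ≈ 19.000 mcg/mL.
Before the 3rd dose, 2 doses have been given. Superposition: Cmin = C₀·(f + f²).
≈ 19.000 × (0.2500 + 0.0625) ≈ 19.000 × 0.3125 ≈ 5.938 mcg/mL.

5.9 mcg/mL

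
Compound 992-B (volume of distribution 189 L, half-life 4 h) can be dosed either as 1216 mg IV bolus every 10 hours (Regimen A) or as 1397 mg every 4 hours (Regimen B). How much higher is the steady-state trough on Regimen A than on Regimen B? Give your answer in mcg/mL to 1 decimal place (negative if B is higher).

Regimen A: f = (1/2)^(10/4) ≈ 0.1768; Cmin,ss = (1216/189)·f/(1−f) ≈ 1.382 mcg/mL.
Regimen B: f = (1/2)^(4/4) ≈ 0.5000; Cmin,ss = (1397/189)·f/(1−f) ≈ 7.392 mcg/mL.
Difference ≈ 1.382 − 7.392 ≈ -6.010 mcg/mL.

-6.0 mcg/mL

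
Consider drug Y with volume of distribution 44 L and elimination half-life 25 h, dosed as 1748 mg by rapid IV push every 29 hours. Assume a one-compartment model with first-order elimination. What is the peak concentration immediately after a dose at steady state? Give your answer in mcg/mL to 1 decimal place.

71.9 mcg/mL

Over one 29-h interval, 29/25 ≈ 1.16 half-lives elapse, leaving f ≈ 0.4475 of each dose.
Accumulation ratio R = 1/(1 − f) ≈ 1/0.5525 ≈ 1.8100.
Single-dose peak C₀ = D/Vd = 1748/44 ≈ 39.727 mcg/mL.
Steady-state peak Cmax,ss = C₀·R ≈ 39.727 × 1.8100 ≈ 71.906 mcg/mL.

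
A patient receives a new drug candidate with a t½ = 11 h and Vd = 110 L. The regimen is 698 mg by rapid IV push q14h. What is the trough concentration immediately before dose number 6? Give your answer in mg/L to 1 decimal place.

f = (1/2)^(τ/t½) = (1/2)^(14/11) ≈ 0.4139.
C₀ = D/Vd = 698/110 ≈ 6.345 mg/L.
Before the 6th dose, 5 doses have been given. Superposition: Cmin = C₀·(f + f² + … + f^5).
≈ 6.345 × (0.4139 + 0.1713 + 0.0709 + 0.0293 + 0.0121) ≈ 6.345 × 0.6975 ≈ 4.426 mg/L.

4.4 mg/L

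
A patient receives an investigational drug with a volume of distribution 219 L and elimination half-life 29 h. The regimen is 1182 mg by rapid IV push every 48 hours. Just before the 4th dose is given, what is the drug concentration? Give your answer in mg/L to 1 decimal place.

2.4 mg/L

f = (1/2)^(τ/t½) = (1/2)^(48/29) ≈ 0.3175.
C₀ = D/Vd = 1182/219 ≈ 5.397 mg/L.
Before the 4th dose, 3 doses have been given. Superposition: Cmin = C₀·(f + f² + … + f^3).
≈ 5.397 × (0.3175 + 0.1008 + 0.0320) ≈ 5.397 × 0.4503 ≈ 2.430 mg/L.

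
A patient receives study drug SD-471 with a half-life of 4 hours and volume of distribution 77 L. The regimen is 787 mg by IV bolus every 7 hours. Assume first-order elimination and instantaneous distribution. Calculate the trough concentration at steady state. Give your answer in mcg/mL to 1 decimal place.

4.3 mcg/mL

k = ln2/t½ = ln2/4 ≈ 0.173287 h⁻¹; fraction remaining f = e^(−kτ) = e^(−0.173287×7) ≈ 0.2973.
Accumulation ratio R = 1/(1 − f) ≈ 1/0.7027 ≈ 1.4231.
Single-dose peak C₀ = D/Vd = 787/77 ≈ 10.221 mcg/mL.
Steady-state peak Cmax,ss = C₀·R ≈ 10.221 × 1.4231 ≈ 14.546 mcg/mL.
One interval later, Cmin,ss = Cmax,ss·e^(−kτ) ≈ 14.546 × 0.2973 ≈ 4.325 mcg/mL.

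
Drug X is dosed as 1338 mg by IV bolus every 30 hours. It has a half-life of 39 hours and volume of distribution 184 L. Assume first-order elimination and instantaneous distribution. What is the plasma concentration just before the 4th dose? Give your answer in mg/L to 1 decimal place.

f = (1/2)^(τ/t½) = (1/2)^(30/39) ≈ 0.5867.
C₀ = D/Vd = 1338/184 ≈ 7.272 mg/L.
Before the 4th dose, 3 doses have been given. Superposition: Cmin = C₀·(f + f² + … + f^3).
≈ 7.272 × (0.5867 + 0.3442 + 0.2020) ≈ 7.272 × 1.1329 ≈ 8.238 mg/L.

8.2 mg/L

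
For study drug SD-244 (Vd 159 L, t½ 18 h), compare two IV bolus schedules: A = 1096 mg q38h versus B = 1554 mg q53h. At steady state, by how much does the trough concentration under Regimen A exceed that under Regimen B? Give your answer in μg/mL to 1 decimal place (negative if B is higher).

Regimen A: f = (1/2)^(38/18) ≈ 0.2315; Cmin,ss = (1096/159)·f/(1−f) ≈ 2.076 μg/mL.
Regimen B: f = (1/2)^(53/18) ≈ 0.1299; Cmin,ss = (1554/159)·f/(1−f) ≈ 1.459 μg/mL.
Difference ≈ 2.076 − 1.459 ≈ 0.617 μg/mL.

0.6 μg/mL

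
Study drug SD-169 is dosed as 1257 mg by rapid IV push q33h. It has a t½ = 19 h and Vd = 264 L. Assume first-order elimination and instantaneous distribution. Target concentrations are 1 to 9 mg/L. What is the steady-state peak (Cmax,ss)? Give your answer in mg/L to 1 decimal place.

Over one 33-h interval, 33/19 ≈ 1.7368 half-lives elapse, leaving f ≈ 0.3000 of each dose.
Accumulation ratio R = 1/(1 − f) ≈ 1/0.7000 ≈ 1.4286.
Each bolus raises the concentration by D/Vd = 1257/264 ≈ 4.761 mg/L.
Steady-state peak Cmax,ss = C₀·R ≈ 4.761 × 1.4286 ≈ 6.802 mg/L.
Peak 6.8 mg/L vs MTC 9 mg/L: below toxic threshold.

6.8 mg/L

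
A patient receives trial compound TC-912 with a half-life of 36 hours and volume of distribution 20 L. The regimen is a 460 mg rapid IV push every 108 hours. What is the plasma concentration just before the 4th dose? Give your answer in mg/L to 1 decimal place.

f = (1/2)^(τ/t½) = (1/2)^(108/36) ≈ 0.1250.
C₀ = D/Vd = 460/20 ≈ 23.000 mg/L.
Before the 4th dose, 3 doses have been given. Superposition: Cmin = C₀·(f + f² + … + f^3).
≈ 23.000 × (0.1250 + 0.0156 + 0.0020) ≈ 23.000 × 0.1426 ≈ 3.280 mg/L.

3.3 mg/L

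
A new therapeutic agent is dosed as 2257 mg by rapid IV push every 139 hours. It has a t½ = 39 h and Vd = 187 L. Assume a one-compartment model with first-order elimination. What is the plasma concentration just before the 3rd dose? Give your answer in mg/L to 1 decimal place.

f = (1/2)^(τ/t½) = (1/2)^(139/39) ≈ 0.0845.
C₀ = D/Vd = 2257/187 ≈ 12.070 mg/L.
Before the 3rd dose, 2 doses have been given. Superposition: Cmin = C₀·(f + f²).
≈ 12.070 × (0.0845 + 0.0071) ≈ 12.070 × 0.0916 ≈ 1.106 mg/L.

1.1 mg/L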